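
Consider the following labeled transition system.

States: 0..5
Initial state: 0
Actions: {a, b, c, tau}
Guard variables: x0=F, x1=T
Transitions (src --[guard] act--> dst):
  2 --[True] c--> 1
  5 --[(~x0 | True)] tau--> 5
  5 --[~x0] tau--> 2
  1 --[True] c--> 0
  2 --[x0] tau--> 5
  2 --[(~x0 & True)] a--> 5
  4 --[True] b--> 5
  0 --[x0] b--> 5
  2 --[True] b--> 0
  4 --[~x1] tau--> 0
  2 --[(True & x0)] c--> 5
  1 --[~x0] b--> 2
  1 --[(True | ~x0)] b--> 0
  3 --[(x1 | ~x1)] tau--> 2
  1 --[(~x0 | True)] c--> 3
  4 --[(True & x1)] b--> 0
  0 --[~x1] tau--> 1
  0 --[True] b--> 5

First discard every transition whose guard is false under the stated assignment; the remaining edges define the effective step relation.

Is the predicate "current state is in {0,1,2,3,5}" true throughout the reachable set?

Inv-set: {0,1,2,3,5}
Reach set: {0,1,2,3,5}
  0: ok
  1: ok
  2: ok
  3: ok
  5: ok

Answer: INVARIANT HOLDS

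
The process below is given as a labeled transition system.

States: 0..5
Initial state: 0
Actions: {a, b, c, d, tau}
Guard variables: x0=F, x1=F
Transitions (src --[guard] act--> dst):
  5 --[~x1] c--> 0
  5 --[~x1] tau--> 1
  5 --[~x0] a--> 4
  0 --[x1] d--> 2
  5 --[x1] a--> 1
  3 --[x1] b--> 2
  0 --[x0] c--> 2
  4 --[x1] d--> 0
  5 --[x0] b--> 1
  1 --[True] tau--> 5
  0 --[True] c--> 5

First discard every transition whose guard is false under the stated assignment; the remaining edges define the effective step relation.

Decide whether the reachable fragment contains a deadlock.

Reach set: {0,1,4,5}
  0: c→5  [1 out]
  1: tau→5  [1 out]
  4: ∅  [deadlock]
  5: a→4  c→0  tau→1  [3 out]
witness 4: c·a

Answer: DEADLOCK at state 4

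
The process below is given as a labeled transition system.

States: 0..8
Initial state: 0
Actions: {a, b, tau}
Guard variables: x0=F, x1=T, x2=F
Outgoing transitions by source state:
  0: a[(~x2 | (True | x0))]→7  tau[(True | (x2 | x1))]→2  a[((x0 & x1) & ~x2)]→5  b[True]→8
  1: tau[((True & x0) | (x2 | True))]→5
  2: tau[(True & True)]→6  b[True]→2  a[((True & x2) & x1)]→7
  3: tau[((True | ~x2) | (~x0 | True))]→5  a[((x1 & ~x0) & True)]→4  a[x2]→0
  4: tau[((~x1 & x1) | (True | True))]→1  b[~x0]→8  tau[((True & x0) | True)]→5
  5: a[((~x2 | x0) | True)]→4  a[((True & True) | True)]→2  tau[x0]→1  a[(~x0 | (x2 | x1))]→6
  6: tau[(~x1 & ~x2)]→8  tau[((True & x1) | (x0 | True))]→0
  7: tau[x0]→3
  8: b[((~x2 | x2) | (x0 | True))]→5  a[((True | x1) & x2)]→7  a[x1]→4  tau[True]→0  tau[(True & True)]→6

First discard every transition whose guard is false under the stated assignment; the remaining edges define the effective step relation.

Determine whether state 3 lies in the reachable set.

Answer: UNREACHABLE

Analysis:
19 transition(s) survive guard evaluation.
Layer 0: {0}
Layer 1: {2,7,8}  now seen {0,2,7,8}
Layer 2: {4,5,6}  now seen {0,2,4,5,6,7,8}
Layer 3: {1}  now seen {0,1,2,4,5,6,7,8}
Reach set: {0,1,2,4,5,6,7,8}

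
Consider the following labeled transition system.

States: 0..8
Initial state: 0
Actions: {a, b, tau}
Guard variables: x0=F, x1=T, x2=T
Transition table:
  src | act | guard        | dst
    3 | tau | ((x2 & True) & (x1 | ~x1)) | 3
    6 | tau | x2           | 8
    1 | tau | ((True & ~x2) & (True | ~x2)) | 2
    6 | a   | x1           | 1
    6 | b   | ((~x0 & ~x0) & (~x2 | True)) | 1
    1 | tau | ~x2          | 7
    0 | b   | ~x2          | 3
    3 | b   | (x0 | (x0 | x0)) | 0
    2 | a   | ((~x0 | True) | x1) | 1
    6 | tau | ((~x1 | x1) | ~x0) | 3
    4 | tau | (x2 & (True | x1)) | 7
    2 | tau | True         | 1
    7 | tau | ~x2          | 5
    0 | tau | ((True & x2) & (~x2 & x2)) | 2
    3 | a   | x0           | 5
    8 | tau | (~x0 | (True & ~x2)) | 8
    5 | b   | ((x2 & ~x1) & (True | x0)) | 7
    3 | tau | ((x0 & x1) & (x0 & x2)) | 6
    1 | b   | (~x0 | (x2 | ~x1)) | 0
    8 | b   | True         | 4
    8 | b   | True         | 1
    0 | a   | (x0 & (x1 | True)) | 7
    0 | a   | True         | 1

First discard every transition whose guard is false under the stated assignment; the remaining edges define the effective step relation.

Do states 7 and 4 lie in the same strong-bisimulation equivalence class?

Answer: NOT BISIMILAR

Analysis:
Compute ~ classes (split until stable):
  P[0] = {{0,1,2,3,4,5,6,7,8}}
  P[1] = {{0},{1},{2},{3,4},{5,7},{6},{8}}
  P[2] = {{0},{1},{2},{3},{4},{5,7},{6},{8}}
8 equivalence class(es) (converged in 3)
7∈{5,7}, 4∈{4}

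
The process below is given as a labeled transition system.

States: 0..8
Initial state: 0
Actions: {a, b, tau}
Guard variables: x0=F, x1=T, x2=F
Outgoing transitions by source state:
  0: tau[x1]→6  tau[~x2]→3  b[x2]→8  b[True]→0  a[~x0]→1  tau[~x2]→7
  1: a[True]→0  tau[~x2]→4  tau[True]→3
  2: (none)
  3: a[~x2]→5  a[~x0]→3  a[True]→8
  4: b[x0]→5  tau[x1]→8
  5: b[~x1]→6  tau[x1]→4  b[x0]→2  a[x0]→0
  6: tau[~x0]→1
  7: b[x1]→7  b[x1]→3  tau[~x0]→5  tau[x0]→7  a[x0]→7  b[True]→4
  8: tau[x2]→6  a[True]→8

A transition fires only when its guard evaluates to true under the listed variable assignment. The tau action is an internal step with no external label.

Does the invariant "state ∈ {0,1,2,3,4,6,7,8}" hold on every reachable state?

Answer: INVARIANT VIOLATED at state 5

Working:
Safe = {0,1,2,3,4,6,7,8}
Reach set: {0,1,3,4,5,6,7,8}
  0: safe
  1: safe
  3: safe
  4: safe
  5: outside
  6: safe
  7: safe
  8: safe
witness against invariant: tau·a → 5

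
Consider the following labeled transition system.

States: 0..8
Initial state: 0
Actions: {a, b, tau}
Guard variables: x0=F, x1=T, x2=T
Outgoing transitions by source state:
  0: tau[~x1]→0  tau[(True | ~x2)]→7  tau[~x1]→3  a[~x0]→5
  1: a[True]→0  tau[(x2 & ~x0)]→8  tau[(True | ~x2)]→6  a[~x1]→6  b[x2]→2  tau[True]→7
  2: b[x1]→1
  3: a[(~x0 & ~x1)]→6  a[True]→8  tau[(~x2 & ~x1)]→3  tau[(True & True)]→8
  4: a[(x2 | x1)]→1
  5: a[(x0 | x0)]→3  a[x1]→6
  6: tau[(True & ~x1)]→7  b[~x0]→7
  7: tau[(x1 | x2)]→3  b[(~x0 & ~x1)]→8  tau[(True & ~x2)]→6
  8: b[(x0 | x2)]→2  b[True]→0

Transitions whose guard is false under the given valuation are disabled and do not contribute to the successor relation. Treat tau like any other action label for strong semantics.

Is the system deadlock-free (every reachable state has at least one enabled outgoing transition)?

Answer: DEADLOCK-FREE

Trace:
Reachable = {0,1,2,3,5,6,7,8}
  0: a→5  tau→7  [2 out]
  1: a→0  b→2  tau→6  tau→7  tau→8  [5 out]
  2: b→1  [1 out]
  3: a→8  tau→8  [2 out]
  5: a→6  [1 out]
  6: b→7  [1 out]
  7: tau→3  [1 out]
  8: b→0  b→2  [2 out]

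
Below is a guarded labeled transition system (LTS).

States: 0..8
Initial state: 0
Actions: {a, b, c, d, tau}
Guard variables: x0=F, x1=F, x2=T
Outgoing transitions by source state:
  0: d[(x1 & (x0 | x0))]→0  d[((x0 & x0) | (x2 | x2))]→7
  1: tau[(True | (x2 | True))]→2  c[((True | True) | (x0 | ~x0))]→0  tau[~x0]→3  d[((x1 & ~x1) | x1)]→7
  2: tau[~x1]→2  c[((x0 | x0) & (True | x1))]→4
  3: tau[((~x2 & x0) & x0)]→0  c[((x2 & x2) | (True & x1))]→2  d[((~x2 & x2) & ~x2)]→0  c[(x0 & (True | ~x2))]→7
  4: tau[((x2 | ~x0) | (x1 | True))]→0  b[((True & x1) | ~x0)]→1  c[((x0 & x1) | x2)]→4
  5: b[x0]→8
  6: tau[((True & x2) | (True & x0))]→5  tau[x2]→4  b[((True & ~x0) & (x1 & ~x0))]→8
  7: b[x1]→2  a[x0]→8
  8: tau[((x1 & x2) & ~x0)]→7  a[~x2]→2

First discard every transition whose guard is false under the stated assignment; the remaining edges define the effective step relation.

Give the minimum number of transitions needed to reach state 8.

Breadth-first toward 8:
  Layer 0: {0}
  Layer 1: {7}
8 never appears.

Answer: UNREACHABLE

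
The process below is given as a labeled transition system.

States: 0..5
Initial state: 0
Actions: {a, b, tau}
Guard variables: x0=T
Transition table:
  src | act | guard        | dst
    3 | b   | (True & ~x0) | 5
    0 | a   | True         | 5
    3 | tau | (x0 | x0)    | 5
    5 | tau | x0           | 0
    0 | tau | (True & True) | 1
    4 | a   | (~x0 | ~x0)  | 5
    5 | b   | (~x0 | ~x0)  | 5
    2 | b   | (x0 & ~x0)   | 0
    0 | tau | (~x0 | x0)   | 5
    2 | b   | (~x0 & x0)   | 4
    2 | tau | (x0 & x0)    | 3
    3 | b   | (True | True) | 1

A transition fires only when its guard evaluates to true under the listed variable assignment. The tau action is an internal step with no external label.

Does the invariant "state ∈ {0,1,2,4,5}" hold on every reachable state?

Answer: INVARIANT HOLDS

Analysis:
Safe = {0,1,2,4,5}
Reach set: {0,1,5}
  0: ✓
  1: ✓
  5: ✓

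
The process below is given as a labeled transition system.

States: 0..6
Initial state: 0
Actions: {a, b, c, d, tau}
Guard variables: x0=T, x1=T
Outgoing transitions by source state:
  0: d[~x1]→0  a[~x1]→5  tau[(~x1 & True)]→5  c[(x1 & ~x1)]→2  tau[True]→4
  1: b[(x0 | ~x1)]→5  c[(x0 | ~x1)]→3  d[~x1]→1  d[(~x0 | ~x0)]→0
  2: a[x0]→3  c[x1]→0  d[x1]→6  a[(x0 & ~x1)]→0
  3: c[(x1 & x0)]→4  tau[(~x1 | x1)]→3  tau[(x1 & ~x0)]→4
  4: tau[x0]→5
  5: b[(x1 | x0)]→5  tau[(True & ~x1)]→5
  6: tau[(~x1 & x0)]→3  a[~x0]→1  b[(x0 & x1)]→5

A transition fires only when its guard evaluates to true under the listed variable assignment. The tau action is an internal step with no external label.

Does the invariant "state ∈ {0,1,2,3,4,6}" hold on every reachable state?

Inv-set: {0,1,2,3,4,6}
Reachable = {0,4,5}
  0: ok
  4: ok
  5: ✗ unsafe
reach 5 via tau·tau — violates

Answer: INVARIANT VIOLATED at state 5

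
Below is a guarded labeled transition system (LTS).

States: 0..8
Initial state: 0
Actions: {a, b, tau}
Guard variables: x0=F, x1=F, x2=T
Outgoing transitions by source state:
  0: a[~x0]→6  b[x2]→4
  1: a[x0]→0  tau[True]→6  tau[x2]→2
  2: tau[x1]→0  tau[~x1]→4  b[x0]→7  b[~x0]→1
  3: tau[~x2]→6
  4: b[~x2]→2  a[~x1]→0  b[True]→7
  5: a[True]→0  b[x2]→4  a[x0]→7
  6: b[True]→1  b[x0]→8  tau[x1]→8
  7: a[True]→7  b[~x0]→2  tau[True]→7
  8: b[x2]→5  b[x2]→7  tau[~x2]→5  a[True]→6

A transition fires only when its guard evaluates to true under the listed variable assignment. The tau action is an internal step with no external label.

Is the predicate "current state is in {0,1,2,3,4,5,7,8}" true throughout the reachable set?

Inv-set: {0,1,2,3,4,5,7,8}
Reach set: {0,1,2,4,6,7}
  0: safe
  1: safe
  2: safe
  4: safe
  6: ✗ unsafe
  7: safe
reach 6 via a — violates

Answer: INVARIANT VIOLATED at state 6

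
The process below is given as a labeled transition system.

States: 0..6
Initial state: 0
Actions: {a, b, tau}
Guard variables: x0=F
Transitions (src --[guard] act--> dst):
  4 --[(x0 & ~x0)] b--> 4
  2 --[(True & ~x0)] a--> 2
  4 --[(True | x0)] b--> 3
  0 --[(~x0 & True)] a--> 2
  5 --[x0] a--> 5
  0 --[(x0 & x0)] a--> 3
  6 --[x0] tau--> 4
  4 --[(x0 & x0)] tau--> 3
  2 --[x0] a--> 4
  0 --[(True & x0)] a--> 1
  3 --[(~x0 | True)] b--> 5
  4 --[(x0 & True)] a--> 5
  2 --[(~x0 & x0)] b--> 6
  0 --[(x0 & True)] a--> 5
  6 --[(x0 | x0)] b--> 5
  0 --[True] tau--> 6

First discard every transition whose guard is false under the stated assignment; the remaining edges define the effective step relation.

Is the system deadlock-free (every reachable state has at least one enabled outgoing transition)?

Answer: DEADLOCK at state 6

Analysis:
Reachable = {0,2,6}
  0: a→2  tau→6  [2 out]
  2: a→2  [1 out]
  6: ∅  [deadlock]
witness 6: tau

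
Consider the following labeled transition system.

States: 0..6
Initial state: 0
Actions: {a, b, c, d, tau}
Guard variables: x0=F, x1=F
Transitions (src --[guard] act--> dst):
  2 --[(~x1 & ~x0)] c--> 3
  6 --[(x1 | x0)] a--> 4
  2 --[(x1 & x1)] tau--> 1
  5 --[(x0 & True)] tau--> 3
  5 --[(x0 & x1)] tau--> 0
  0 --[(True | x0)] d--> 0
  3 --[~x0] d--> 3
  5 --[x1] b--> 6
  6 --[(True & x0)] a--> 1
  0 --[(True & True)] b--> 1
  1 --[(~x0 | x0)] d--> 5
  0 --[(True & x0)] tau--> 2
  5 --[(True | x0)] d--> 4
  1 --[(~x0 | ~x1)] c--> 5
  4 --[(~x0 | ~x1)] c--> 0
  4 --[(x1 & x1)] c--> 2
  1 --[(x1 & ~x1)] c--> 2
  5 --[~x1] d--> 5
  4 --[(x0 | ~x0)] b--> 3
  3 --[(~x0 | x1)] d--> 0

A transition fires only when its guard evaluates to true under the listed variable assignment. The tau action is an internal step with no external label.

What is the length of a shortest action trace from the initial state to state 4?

Answer: 3

Analysis:
Breadth-first toward 4:
  L0 = {0}
  L1 = {1}
  L2 = {5}
  L3 = {4}
depth(4)=3, e.g. b·c·d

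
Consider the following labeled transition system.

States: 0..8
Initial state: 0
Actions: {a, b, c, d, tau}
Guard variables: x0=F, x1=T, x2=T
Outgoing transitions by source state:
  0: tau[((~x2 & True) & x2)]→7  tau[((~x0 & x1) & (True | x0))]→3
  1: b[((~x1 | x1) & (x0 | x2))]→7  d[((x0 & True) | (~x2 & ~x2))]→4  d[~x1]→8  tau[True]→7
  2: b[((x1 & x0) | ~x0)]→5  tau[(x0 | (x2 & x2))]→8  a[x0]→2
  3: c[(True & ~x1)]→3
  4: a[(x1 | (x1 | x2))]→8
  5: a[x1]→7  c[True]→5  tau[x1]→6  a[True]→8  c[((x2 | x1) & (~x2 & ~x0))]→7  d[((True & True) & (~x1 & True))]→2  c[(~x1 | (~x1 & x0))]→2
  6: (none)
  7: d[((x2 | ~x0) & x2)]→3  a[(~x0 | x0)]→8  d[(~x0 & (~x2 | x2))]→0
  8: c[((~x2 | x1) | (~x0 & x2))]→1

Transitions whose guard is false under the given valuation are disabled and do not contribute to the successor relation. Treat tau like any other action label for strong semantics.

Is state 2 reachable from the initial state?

After dropping false guards: 14 live edges.
Layer 0: {0}
Layer 1: {3}  total {0,3}
Reachable = {0,3}

Answer: UNREACHABLE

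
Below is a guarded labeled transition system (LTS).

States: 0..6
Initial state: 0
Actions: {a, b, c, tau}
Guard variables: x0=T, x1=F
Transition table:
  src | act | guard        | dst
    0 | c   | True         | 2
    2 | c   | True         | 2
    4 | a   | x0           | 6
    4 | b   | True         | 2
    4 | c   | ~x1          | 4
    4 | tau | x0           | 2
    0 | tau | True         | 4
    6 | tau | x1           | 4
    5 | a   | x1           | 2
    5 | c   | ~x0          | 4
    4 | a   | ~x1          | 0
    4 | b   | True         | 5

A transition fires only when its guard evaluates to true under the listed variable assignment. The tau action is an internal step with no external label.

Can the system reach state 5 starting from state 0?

After dropping false guards: 9 live edges.
L0 = {0}
L1 = {2,4}  total {0,2,4}
L2 = {5,6}  total {0,2,4,5,6}
Reachable = {0,2,4,5,6}
Path to 5: tau·b

Answer: REACHABLE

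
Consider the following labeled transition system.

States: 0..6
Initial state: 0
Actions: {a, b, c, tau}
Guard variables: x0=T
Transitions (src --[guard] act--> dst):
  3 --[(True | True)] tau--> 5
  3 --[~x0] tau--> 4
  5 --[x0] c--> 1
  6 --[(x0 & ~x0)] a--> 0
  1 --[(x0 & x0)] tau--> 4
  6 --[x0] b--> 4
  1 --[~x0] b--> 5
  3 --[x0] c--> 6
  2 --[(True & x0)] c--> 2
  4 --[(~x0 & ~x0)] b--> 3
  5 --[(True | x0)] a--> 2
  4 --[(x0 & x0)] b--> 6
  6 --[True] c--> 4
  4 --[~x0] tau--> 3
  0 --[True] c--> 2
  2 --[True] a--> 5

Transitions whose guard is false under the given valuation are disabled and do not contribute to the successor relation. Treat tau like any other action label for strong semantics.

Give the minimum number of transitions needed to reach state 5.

Answer: 2

Working:
Layered search for 5:
  L0 = {0}
  L1 = {2}
  L2 = {5}
first hit 5 at d=2 via c·a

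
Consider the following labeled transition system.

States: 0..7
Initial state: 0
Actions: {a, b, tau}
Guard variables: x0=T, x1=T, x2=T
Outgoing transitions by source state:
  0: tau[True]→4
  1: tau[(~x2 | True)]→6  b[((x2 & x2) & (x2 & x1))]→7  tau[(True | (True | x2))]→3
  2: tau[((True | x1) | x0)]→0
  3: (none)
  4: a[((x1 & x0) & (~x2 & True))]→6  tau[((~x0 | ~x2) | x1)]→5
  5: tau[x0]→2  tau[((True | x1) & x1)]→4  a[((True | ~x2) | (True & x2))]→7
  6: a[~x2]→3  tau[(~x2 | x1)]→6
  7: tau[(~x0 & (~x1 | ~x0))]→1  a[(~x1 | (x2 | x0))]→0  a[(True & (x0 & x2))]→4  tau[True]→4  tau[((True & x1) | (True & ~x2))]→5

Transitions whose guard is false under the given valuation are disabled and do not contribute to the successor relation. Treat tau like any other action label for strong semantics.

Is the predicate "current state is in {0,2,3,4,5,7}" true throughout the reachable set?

Inv-set: {0,2,3,4,5,7}
Reach set: {0,2,4,5,7}
  0: ok
  2: ok
  4: ok
  5: ok
  7: ok

Answer: INVARIANT HOLDS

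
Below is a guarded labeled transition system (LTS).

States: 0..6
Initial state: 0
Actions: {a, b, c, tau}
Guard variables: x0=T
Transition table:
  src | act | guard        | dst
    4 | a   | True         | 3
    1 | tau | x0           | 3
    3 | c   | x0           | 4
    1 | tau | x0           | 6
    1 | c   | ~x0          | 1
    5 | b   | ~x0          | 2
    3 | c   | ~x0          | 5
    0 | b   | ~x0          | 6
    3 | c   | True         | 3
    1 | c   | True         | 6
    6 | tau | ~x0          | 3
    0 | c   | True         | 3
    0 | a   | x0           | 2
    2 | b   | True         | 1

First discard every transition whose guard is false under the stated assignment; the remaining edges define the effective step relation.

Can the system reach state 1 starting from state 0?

9 transition(s) survive guard evaluation.
depth 0: {0}
depth 1: {2,3}  now seen {0,2,3}
depth 2: {1,4}  now seen {0,1,2,3,4}
depth 3: {6}  now seen {0,1,2,3,4,6}
Reachable = {0,1,2,3,4,6}
trace reaching 1: a·b

Answer: REACHABLE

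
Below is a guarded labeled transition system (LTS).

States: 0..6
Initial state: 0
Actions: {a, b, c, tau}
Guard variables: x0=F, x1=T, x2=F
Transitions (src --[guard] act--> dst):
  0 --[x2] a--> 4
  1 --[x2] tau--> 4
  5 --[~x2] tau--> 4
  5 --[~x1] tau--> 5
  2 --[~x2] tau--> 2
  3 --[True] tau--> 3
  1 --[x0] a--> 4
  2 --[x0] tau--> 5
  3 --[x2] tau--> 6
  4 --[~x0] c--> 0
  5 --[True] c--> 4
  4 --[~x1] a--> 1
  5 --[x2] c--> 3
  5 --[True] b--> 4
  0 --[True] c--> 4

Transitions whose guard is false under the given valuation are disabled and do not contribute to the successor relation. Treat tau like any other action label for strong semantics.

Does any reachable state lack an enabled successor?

Reachable = {0,4}
  0: c→4  [deg 1]
  4: c→0  [deg 1]

Answer: DEADLOCK-FREE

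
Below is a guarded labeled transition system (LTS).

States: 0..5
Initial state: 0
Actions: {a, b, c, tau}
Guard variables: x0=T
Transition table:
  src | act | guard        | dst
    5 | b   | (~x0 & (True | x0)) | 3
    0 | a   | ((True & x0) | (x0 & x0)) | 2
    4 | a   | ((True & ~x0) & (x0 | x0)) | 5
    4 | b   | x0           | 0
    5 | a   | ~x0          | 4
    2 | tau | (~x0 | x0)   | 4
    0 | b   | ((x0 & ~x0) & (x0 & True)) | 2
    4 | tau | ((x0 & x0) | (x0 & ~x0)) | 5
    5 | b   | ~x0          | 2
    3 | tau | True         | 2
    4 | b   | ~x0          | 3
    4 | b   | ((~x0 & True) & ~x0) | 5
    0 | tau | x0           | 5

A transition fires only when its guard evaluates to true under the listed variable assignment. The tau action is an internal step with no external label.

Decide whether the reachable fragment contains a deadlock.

R = {0,2,4,5}
  0: a→2  tau→5  [deg 2]
  2: tau→4  [deg 1]
  4: b→0  tau→5  [deg 2]
  5: ∅  [STUCK]
witness 5: tau

Answer: DEADLOCK at state 5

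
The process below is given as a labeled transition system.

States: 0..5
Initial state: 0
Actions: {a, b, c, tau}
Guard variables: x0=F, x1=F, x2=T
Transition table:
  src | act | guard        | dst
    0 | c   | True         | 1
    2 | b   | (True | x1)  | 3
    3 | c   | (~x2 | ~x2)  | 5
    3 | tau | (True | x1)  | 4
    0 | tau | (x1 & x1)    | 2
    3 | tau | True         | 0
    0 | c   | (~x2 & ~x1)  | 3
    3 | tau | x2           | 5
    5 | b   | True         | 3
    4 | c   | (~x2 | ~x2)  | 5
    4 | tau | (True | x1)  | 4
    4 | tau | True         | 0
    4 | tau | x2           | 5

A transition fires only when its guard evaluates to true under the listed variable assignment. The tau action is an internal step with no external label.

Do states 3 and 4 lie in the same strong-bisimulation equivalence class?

Answer: BISIMILAR

Working:
Refine partition for ~:
  π0 = {{0,1,2,3,4,5}}
  π1 = {{0},{1},{2,5},{3,4}}
Fixed point at round 2; 4 class(es).
class of 3: {3,4}; class of 4: {3,4}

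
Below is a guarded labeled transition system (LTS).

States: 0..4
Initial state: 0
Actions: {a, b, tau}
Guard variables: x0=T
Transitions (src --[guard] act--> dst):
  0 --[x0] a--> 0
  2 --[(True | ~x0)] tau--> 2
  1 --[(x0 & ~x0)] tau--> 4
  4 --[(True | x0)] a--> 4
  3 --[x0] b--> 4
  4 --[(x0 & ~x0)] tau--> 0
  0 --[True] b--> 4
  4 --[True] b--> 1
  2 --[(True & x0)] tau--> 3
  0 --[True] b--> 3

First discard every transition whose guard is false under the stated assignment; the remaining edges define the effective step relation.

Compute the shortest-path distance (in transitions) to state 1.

Layered search for 1:
  L0 = {0}
  L1 = {3,4}
  L2 = {1}
first hit 1 at d=2 via b·b

Answer: 2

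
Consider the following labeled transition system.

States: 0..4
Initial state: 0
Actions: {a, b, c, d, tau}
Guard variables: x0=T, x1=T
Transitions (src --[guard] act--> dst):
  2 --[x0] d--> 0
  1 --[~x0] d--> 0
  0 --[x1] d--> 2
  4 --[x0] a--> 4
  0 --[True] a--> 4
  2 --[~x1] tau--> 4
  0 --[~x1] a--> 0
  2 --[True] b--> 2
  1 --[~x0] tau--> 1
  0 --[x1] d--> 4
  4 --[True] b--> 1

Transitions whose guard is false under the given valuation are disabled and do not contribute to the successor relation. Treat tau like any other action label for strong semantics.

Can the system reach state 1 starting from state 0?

Answer: REACHABLE

Trace:
Guard filter leaves 7 enabled edge(s).
L0 = {0}
L1 = {2,4}  now seen {0,2,4}
L2 = {1}  now seen {0,1,2,4}
Reach set: {0,1,2,4}
witness 1: d·b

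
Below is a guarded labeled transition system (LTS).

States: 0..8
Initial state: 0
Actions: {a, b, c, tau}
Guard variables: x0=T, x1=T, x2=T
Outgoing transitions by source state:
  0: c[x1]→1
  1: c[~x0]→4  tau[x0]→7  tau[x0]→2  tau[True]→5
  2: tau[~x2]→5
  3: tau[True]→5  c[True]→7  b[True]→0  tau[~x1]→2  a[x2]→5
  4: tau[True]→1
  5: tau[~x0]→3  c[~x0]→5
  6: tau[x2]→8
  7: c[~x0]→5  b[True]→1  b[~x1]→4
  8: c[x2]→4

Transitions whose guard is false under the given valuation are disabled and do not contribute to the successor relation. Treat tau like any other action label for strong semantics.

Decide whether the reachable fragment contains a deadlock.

Answer: DEADLOCK at state 2

Analysis:
Reach set: {0,1,2,5,7}
  0: c→1  [deg 1]
  1: tau→2  tau→5  tau→7  [deg 3]
  2: ∅  [no exit]
  5: ∅  [no exit]
  7: b→1  [deg 1]
trace reaching 2: c·tau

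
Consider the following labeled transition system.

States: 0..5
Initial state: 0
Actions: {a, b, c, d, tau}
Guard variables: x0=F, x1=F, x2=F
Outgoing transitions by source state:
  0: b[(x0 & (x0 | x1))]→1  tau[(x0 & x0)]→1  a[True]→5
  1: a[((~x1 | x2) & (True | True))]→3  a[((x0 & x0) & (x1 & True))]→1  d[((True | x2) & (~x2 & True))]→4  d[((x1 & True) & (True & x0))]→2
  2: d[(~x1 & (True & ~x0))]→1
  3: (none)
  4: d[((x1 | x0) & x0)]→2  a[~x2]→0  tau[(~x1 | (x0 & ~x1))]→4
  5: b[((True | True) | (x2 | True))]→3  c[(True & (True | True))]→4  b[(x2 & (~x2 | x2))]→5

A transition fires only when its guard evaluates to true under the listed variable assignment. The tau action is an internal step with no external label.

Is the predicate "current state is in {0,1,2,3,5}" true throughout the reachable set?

Answer: INVARIANT VIOLATED at state 4

Trace:
Safe = {0,1,2,3,5}
R = {0,3,4,5}
  0: safe
  3: safe
  4: ✗ unsafe
  5: safe
reach 4 via a·c — violates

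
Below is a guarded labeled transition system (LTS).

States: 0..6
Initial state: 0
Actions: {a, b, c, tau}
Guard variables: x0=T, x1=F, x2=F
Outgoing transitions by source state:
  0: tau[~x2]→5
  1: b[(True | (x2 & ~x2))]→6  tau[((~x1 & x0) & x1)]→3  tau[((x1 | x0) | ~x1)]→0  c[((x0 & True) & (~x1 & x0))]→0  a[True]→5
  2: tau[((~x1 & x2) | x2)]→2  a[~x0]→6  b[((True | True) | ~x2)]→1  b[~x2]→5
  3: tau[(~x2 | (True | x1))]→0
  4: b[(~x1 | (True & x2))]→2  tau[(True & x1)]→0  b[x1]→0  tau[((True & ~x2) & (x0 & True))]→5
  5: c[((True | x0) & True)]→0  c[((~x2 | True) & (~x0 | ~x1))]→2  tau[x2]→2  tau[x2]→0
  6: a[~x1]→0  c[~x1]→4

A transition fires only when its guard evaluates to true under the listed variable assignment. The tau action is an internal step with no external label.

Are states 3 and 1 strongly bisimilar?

Answer: NOT BISIMILAR

Working:
Compute ~ classes (split until stable):
  π0 = {{0,1,2,3,4,5,6}}
  π1 = {{0,3},{1},{2},{4},{5},{6}}
  π2 = {{0},{1},{2},{3},{4},{5},{6}}
stable after 3 split(s): 7 block(s)
class of 3: {3}; class of 1: {1}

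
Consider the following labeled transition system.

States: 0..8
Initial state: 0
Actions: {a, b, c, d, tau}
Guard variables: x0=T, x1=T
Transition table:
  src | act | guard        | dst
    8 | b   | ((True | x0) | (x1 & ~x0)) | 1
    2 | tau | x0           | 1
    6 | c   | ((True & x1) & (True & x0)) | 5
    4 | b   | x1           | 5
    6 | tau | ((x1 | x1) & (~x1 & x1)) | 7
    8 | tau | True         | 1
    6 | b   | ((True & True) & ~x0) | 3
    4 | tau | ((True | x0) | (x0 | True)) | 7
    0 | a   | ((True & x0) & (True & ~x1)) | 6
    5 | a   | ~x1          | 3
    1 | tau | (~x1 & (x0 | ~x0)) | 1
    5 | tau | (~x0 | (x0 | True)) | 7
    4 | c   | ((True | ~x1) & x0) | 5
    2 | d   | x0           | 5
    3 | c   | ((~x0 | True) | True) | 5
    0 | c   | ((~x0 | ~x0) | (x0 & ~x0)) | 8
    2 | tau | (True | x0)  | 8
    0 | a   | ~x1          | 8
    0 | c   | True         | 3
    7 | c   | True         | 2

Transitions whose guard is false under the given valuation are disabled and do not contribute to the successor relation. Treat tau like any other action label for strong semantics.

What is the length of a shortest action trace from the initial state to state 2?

Layered search for 2:
  depth 0: {0}
  depth 1: {3}
  depth 2: {5}
  depth 3: {7}
  depth 4: {2}
first hit 2 at d=4 via c·c·tau·c

Answer: 4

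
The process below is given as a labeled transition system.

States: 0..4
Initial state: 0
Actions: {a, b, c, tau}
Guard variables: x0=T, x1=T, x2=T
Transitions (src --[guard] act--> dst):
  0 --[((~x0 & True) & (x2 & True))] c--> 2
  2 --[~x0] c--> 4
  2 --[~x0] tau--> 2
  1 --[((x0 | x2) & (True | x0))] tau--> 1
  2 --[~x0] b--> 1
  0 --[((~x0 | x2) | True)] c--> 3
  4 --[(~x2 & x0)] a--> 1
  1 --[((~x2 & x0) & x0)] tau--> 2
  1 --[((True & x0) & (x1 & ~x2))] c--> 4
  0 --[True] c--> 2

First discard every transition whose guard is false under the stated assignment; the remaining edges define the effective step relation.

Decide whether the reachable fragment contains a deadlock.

Reachable = {0,2,3}
  0: c→2  c→3  [2 out]
  2: ∅  [deadlock]
  3: ∅  [deadlock]
Path to 2: c

Answer: DEADLOCK at state 2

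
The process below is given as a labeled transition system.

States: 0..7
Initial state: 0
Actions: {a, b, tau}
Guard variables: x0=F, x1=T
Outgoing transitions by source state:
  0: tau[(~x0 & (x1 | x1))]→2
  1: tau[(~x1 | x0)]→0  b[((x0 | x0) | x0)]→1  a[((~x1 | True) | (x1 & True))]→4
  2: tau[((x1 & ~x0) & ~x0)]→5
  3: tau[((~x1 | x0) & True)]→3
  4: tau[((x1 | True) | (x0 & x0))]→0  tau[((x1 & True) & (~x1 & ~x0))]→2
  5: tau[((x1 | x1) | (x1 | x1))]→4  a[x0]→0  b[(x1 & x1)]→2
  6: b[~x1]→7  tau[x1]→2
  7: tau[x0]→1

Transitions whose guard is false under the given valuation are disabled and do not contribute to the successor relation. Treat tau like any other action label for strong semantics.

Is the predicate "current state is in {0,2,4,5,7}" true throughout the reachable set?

Safe = {0,2,4,5,7}
Reach set: {0,2,4,5}
  0: safe
  2: safe
  4: safe
  5: safe

Answer: INVARIANT HOLDS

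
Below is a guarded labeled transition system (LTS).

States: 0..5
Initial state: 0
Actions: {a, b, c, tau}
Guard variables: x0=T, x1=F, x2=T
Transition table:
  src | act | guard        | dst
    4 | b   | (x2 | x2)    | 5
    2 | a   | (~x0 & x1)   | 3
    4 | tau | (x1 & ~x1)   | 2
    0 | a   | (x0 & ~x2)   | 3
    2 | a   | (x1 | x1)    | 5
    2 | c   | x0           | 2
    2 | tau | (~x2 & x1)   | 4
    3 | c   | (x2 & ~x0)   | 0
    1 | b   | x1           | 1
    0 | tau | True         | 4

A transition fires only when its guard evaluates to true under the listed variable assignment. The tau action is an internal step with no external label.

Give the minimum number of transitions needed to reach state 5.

Breadth-first toward 5:
  Layer 0: {0}
  Layer 1: {4}
  Layer 2: {5}
5 enters at depth 2; path tau·b

Answer: 2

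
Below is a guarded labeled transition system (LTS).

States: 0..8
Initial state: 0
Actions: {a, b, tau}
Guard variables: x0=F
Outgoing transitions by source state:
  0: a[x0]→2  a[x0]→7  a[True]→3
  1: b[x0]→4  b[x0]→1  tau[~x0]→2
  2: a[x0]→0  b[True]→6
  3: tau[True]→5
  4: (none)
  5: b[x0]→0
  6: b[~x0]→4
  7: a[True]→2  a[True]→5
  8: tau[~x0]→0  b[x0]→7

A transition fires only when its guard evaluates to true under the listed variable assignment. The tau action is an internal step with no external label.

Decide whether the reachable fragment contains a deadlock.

Reach set: {0,3,5}
  0: a→3  [1 exit(s)]
  3: tau→5  [1 exit(s)]
  5: ∅  [deadlock]
Path to 5: a·tau

Answer: DEADLOCK at state 5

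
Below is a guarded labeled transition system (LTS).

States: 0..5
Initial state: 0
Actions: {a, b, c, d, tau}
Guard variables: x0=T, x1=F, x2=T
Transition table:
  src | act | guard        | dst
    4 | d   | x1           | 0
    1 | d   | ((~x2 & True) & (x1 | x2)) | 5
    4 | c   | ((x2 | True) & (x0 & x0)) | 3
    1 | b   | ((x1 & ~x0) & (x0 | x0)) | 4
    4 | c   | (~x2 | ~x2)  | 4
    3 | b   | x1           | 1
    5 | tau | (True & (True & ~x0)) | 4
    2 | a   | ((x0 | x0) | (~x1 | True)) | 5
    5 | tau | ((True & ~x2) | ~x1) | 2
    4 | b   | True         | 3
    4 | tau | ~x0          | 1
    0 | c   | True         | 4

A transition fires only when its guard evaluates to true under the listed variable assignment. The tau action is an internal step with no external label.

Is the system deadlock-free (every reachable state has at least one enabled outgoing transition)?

Reach set: {0,3,4}
  0: c→4  [deg 1]
  3: ∅  [deadlock]
  4: b→3  c→3  [deg 2]
witness 3: c·c

Answer: DEADLOCK at state 3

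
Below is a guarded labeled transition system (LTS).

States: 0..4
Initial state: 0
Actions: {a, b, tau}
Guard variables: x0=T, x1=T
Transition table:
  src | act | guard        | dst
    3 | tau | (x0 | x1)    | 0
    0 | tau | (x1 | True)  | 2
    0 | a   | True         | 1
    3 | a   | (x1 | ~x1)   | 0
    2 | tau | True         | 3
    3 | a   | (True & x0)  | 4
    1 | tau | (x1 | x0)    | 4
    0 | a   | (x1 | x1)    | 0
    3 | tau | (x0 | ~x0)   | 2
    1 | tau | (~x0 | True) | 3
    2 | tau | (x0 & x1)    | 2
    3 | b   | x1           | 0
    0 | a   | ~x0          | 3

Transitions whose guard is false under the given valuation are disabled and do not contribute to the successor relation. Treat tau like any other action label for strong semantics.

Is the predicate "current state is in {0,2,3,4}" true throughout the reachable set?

Inv-set: {0,2,3,4}
Reach set: {0,1,2,3,4}
  0: safe
  1: VIOLATES
  2: safe
  3: safe
  4: safe
reach 1 via a — violates

Answer: INVARIANT VIOLATED at state 1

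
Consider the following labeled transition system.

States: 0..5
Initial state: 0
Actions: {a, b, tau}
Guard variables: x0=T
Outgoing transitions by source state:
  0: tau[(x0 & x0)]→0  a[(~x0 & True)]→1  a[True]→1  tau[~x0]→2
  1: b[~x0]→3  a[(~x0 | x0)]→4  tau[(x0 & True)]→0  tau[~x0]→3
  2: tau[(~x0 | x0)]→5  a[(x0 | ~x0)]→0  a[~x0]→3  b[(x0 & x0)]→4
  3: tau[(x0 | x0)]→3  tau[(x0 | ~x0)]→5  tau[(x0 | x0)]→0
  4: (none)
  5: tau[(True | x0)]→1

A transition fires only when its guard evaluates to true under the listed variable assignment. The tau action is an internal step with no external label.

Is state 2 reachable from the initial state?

Answer: UNREACHABLE

Trace:
11 transition(s) survive guard evaluation.
Layer 0: {0}
Layer 1: {1}  now seen {0,1}
Layer 2: {4}  now seen {0,1,4}
Reachable = {0,1,4}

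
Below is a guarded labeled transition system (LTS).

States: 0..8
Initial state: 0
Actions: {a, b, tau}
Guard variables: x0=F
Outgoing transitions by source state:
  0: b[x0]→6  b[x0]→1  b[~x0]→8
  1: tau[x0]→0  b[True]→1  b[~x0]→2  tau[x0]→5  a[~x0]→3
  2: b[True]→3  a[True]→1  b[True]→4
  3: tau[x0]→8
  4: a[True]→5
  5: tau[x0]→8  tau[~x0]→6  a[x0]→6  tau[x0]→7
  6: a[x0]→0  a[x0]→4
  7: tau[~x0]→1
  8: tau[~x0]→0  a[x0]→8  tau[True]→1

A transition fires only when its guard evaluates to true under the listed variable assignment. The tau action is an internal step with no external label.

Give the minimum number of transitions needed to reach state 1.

BFS to 1:
  depth 0: {0}
  depth 1: {8}
  depth 2: {1}
depth(1)=2, e.g. b·tau

Answer: 2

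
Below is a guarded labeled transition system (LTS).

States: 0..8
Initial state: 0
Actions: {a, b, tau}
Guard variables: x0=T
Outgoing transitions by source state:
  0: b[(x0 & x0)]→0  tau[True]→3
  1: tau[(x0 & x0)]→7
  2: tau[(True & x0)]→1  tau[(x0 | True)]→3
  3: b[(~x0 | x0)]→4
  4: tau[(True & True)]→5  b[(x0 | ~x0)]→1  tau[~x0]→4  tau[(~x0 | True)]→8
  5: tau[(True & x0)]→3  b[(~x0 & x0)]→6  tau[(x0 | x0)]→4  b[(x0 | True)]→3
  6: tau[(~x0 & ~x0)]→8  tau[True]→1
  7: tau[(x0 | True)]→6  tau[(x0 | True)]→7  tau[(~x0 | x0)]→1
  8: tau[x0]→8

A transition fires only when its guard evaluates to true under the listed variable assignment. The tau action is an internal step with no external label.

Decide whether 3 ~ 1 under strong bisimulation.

Answer: NOT BISIMILAR

Trace:
Refine partition for ~:
  round 0: {{0,1,2,3,4,5,6,7,8}}
  round 1: {{0,4,5},{1,2,6,7,8},{3}}
  round 2: {{0},{1,6,7,8},{2},{3},{4},{5}}
6 equivalence class(es) (converged in 3)
class of 3: {3}; class of 1: {1,6,7,8}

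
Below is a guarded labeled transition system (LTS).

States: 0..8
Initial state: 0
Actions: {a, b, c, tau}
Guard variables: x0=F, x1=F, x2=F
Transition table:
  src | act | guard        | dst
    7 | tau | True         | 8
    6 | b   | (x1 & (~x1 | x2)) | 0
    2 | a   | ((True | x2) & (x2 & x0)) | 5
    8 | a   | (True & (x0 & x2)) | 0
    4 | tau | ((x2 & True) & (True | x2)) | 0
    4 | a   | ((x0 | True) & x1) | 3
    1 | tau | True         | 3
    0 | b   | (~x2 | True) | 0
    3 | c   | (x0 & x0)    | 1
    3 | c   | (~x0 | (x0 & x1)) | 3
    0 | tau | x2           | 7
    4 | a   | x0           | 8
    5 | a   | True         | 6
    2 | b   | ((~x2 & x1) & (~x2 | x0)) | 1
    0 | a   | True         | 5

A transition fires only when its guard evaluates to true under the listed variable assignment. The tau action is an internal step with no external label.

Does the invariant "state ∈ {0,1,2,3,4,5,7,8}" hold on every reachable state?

Allowed set {0,1,2,3,4,5,7,8}
R = {0,5,6}
  0: safe
  5: safe
  6: outside
witness against invariant: a·a → 6

Answer: INVARIANT VIOLATED at state 6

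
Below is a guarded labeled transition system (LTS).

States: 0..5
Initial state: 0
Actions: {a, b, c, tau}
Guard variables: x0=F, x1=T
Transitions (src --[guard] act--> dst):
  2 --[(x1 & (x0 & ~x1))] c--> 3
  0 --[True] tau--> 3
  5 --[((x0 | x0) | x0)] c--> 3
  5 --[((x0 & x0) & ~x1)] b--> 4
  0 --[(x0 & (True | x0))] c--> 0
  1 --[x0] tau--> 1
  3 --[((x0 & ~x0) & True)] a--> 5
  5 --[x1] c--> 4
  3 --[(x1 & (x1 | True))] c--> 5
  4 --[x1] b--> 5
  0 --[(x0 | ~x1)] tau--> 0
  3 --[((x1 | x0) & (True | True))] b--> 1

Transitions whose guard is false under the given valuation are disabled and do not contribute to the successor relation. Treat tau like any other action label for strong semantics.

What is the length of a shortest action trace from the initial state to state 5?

Answer: 2

Analysis:
BFS to 5:
  Layer 0: {0}
  Layer 1: {3}
  Layer 2: {1,5}
5 enters at depth 2; path tau·c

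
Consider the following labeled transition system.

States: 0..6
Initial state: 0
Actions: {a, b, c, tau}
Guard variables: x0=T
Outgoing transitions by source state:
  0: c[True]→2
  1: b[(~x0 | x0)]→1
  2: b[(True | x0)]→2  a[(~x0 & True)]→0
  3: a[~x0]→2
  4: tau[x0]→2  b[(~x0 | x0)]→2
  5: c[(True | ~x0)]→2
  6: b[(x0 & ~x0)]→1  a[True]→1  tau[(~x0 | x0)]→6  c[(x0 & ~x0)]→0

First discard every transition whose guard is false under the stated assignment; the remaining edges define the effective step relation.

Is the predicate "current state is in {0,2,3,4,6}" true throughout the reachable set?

Inv-set: {0,2,3,4,6}
R = {0,2}
  0: ok
  2: ok

Answer: INVARIANT HOLDS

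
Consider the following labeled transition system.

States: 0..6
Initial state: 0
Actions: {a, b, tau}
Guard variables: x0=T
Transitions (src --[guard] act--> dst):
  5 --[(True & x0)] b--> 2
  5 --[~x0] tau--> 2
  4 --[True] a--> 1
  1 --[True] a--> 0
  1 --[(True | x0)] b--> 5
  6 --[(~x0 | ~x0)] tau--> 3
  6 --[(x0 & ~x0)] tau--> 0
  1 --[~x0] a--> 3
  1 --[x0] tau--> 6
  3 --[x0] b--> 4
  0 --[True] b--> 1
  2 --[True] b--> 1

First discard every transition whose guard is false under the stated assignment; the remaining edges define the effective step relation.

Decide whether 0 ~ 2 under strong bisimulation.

Answer: BISIMILAR

Trace:
Bisimulation quotient by refinement:
  π0 = {{0,1,2,3,4,5,6}}
  π1 = {{0,2,3,5},{1},{4},{6}}
  π2 = {{0,2},{1},{3},{4},{5},{6}}
stable after 3 split(s): 6 block(s)
0∈{0,2}, 2∈{0,2}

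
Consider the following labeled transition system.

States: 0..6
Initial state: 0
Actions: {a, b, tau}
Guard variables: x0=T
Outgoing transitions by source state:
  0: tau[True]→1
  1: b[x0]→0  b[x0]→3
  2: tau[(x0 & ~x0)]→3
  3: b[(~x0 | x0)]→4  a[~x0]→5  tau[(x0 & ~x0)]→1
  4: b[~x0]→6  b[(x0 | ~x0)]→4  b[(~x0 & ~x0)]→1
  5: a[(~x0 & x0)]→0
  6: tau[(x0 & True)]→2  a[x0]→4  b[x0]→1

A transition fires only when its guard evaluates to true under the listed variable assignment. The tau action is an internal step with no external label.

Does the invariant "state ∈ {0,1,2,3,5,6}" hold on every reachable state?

Allowed set {0,1,2,3,5,6}
Reach set: {0,1,3,4}
  0: safe
  1: safe
  3: safe
  4: VIOLATES
witness against invariant: tau·b·b → 4

Answer: INVARIANT VIOLATED at state 4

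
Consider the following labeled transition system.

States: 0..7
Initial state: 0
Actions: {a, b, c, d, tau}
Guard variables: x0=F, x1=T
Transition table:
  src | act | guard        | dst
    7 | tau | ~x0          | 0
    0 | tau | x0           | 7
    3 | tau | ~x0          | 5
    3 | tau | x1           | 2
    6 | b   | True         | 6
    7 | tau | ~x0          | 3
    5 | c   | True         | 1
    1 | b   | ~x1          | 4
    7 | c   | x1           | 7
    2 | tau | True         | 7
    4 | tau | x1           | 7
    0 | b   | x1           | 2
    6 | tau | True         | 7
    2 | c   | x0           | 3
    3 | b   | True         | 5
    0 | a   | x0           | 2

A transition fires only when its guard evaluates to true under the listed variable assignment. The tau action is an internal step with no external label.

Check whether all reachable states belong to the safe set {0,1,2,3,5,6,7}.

Answer: INVARIANT HOLDS

Analysis:
Inv-set: {0,1,2,3,5,6,7}
Reachable = {0,1,2,3,5,7}
  0: safe
  1: safe
  2: safe
  3: safe
  5: safe
  7: safe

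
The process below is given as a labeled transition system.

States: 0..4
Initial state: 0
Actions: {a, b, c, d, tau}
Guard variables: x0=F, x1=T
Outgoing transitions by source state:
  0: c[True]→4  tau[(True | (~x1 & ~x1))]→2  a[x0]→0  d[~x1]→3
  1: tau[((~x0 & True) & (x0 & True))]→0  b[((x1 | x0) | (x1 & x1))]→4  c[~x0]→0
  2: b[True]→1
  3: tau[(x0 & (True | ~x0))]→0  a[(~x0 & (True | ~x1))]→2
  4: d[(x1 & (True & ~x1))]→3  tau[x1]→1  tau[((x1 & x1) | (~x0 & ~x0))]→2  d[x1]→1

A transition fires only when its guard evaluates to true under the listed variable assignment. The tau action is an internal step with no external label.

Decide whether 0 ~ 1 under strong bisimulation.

Answer: NOT BISIMILAR

Trace:
Refine partition for ~:
  round 0: {{0,1,2,3,4}}
  round 1: {{0},{1},{2},{3},{4}}
stable after 2 split(s): 5 block(s)
0∈{0}, 1∈{1}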